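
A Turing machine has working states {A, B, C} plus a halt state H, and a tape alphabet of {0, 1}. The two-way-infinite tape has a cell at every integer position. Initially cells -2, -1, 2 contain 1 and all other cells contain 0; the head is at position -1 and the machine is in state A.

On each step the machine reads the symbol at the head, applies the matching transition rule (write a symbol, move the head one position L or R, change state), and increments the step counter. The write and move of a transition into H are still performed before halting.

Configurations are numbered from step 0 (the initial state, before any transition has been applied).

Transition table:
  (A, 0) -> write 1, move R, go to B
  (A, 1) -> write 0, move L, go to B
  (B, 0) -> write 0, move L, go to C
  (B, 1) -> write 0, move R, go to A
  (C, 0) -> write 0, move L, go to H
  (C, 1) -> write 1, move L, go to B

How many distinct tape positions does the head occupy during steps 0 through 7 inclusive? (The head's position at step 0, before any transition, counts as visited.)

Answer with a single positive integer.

Answer: 5

Derivation:
Step 1: in state A at pos -1, read 1 -> (A,1)->write 0,move L,goto B. Now: state=B, head=-2, tape[-3..3]=0100010 (head:  ^)
Step 2: in state B at pos -2, read 1 -> (B,1)->write 0,move R,goto A. Now: state=A, head=-1, tape[-3..3]=0000010 (head:   ^)
Step 3: in state A at pos -1, read 0 -> (A,0)->write 1,move R,goto B. Now: state=B, head=0, tape[-3..3]=0010010 (head:    ^)
Step 4: in state B at pos 0, read 0 -> (B,0)->write 0,move L,goto C. Now: state=C, head=-1, tape[-3..3]=0010010 (head:   ^)
Step 5: in state C at pos -1, read 1 -> (C,1)->write 1,move L,goto B. Now: state=B, head=-2, tape[-3..3]=0010010 (head:  ^)
Step 6: in state B at pos -2, read 0 -> (B,0)->write 0,move L,goto C. Now: state=C, head=-3, tape[-4..3]=00010010 (head:  ^)
Step 7: in state C at pos -3, read 0 -> (C,0)->write 0,move L,goto H. Now: state=H, head=-4, tape[-5..3]=000010010 (head:  ^)
Head positions at steps 0..7: starting at -1, distinct positions visited = {-4, -3, -2, -1, 0} -> 5 position(s)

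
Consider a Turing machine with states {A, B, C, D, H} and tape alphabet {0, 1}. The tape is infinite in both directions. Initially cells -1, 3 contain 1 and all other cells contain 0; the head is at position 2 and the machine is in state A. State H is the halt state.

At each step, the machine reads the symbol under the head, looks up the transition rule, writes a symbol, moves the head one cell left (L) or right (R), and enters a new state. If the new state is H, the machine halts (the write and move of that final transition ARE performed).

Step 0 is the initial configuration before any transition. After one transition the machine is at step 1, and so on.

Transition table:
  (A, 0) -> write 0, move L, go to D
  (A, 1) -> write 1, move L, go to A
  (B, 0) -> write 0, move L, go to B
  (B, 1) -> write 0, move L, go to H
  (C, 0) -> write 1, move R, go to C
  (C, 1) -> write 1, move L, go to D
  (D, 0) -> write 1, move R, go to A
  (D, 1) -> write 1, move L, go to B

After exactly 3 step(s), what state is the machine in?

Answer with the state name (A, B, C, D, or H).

Answer: D

Derivation:
Step 1: in state A at pos 2, read 0 -> (A,0)->write 0,move L,goto D. Now: state=D, head=1, tape[-2..4]=0100010 (head:    ^)
Step 2: in state D at pos 1, read 0 -> (D,0)->write 1,move R,goto A. Now: state=A, head=2, tape[-2..4]=0101010 (head:     ^)
Step 3: in state A at pos 2, read 0 -> (A,0)->write 0,move L,goto D. Now: state=D, head=1, tape[-2..4]=0101010 (head:    ^)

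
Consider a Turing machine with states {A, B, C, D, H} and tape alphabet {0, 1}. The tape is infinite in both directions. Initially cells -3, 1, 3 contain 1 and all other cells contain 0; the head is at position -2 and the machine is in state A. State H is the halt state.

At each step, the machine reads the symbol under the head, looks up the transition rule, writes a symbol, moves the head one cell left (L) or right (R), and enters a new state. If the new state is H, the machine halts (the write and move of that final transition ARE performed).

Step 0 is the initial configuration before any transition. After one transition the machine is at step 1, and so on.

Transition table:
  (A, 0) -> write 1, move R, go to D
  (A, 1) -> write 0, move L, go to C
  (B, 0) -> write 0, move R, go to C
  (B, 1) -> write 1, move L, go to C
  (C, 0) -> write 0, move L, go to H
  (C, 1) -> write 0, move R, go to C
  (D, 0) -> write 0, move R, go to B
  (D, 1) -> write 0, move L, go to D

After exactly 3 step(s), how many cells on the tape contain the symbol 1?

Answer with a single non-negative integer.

Answer: 4

Derivation:
Step 1: in state A at pos -2, read 0 -> (A,0)->write 1,move R,goto D. Now: state=D, head=-1, tape[-4..4]=011001010 (head:    ^)
Step 2: in state D at pos -1, read 0 -> (D,0)->write 0,move R,goto B. Now: state=B, head=0, tape[-4..4]=011001010 (head:     ^)
Step 3: in state B at pos 0, read 0 -> (B,0)->write 0,move R,goto C. Now: state=C, head=1, tape[-4..4]=011001010 (head:      ^)
Cells containing 1 after step 3: {-3, -2, 1, 3} -> 4 cell(s)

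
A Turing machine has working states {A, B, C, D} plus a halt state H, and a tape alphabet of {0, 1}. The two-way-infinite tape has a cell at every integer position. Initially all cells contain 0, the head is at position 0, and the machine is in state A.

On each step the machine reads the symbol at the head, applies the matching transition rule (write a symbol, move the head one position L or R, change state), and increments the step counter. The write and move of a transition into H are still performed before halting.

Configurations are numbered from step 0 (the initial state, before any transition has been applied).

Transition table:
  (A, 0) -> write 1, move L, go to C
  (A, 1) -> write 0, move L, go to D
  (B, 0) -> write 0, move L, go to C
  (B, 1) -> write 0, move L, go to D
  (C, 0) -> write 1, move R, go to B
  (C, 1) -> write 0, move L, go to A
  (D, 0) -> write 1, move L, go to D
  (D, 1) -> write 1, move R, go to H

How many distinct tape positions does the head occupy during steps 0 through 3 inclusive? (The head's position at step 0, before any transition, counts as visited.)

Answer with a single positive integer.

Answer: 2

Derivation:
Step 1: in state A at pos 0, read 0 -> (A,0)->write 1,move L,goto C. Now: state=C, head=-1, tape[-2..1]=0010 (head:  ^)
Step 2: in state C at pos -1, read 0 -> (C,0)->write 1,move R,goto B. Now: state=B, head=0, tape[-2..1]=0110 (head:   ^)
Step 3: in state B at pos 0, read 1 -> (B,1)->write 0,move L,goto D. Now: state=D, head=-1, tape[-2..1]=0100 (head:  ^)
Head positions at steps 0..3: starting at 0, distinct positions visited = {-1, 0} -> 2 position(s)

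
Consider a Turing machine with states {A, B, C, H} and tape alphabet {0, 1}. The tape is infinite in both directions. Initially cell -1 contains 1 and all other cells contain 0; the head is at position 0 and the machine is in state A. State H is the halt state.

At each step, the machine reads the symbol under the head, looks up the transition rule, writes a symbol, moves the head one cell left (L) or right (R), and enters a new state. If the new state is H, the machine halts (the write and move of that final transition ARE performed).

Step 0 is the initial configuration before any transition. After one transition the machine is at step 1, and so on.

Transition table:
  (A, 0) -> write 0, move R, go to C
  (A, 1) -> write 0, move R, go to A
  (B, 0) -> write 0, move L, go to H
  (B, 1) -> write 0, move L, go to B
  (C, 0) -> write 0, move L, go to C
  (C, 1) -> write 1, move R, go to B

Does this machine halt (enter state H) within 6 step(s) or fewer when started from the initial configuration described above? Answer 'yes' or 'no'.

Step 1: in state A at pos 0, read 0 -> (A,0)->write 0,move R,goto C. Now: state=C, head=1, tape[-2..2]=01000 (head:    ^)
Step 2: in state C at pos 1, read 0 -> (C,0)->write 0,move L,goto C. Now: state=C, head=0, tape[-2..2]=01000 (head:   ^)
Step 3: in state C at pos 0, read 0 -> (C,0)->write 0,move L,goto C. Now: state=C, head=-1, tape[-2..2]=01000 (head:  ^)
Step 4: in state C at pos -1, read 1 -> (C,1)->write 1,move R,goto B. Now: state=B, head=0, tape[-2..2]=01000 (head:   ^)
Step 5: in state B at pos 0, read 0 -> (B,0)->write 0,move L,goto H. Now: state=H, head=-1, tape[-2..2]=01000 (head:  ^)
State H reached at step 5; 5 <= 6 -> yes

Answer: yes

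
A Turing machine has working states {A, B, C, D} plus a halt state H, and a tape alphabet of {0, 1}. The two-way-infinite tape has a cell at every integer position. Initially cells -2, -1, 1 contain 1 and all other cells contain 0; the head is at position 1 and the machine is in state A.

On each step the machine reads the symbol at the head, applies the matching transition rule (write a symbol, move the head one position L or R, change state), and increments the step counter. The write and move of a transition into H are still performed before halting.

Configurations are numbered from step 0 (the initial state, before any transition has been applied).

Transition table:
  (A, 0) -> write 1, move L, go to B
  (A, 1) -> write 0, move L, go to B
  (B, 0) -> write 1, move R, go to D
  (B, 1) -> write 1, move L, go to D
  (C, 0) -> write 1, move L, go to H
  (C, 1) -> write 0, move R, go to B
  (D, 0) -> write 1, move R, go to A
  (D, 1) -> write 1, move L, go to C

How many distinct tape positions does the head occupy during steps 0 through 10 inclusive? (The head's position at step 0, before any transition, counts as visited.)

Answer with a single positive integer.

Step 1: in state A at pos 1, read 1 -> (A,1)->write 0,move L,goto B. Now: state=B, head=0, tape[-3..2]=011000 (head:    ^)
Step 2: in state B at pos 0, read 0 -> (B,0)->write 1,move R,goto D. Now: state=D, head=1, tape[-3..2]=011100 (head:     ^)
Step 3: in state D at pos 1, read 0 -> (D,0)->write 1,move R,goto A. Now: state=A, head=2, tape[-3..3]=0111100 (head:      ^)
Step 4: in state A at pos 2, read 0 -> (A,0)->write 1,move L,goto B. Now: state=B, head=1, tape[-3..3]=0111110 (head:     ^)
Step 5: in state B at pos 1, read 1 -> (B,1)->write 1,move L,goto D. Now: state=D, head=0, tape[-3..3]=0111110 (head:    ^)
Step 6: in state D at pos 0, read 1 -> (D,1)->write 1,move L,goto C. Now: state=C, head=-1, tape[-3..3]=0111110 (head:   ^)
Step 7: in state C at pos -1, read 1 -> (C,1)->write 0,move R,goto B. Now: state=B, head=0, tape[-3..3]=0101110 (head:    ^)
Step 8: in state B at pos 0, read 1 -> (B,1)->write 1,move L,goto D. Now: state=D, head=-1, tape[-3..3]=0101110 (head:   ^)
Step 9: in state D at pos -1, read 0 -> (D,0)->write 1,move R,goto A. Now: state=A, head=0, tape[-3..3]=0111110 (head:    ^)
Step 10: in state A at pos 0, read 1 -> (A,1)->write 0,move L,goto B. Now: state=B, head=-1, tape[-3..3]=0110110 (head:   ^)
Head positions at steps 0..10: starting at 1, distinct positions visited = {-1, 0, 1, 2} -> 4 position(s)

Answer: 4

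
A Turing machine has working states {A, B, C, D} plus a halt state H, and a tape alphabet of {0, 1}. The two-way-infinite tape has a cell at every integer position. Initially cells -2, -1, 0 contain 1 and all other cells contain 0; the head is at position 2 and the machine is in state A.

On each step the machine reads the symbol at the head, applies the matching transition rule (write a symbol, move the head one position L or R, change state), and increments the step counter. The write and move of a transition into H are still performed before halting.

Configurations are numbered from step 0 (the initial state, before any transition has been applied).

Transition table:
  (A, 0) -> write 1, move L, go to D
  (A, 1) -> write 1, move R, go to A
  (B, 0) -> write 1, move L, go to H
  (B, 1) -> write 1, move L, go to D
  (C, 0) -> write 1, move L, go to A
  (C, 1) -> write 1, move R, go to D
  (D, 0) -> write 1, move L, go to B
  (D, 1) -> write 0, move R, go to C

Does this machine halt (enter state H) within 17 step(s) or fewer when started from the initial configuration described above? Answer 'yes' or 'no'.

Step 1: in state A at pos 2, read 0 -> (A,0)->write 1,move L,goto D. Now: state=D, head=1, tape[-3..3]=0111010 (head:     ^)
Step 2: in state D at pos 1, read 0 -> (D,0)->write 1,move L,goto B. Now: state=B, head=0, tape[-3..3]=0111110 (head:    ^)
Step 3: in state B at pos 0, read 1 -> (B,1)->write 1,move L,goto D. Now: state=D, head=-1, tape[-3..3]=0111110 (head:   ^)
Step 4: in state D at pos -1, read 1 -> (D,1)->write 0,move R,goto C. Now: state=C, head=0, tape[-3..3]=0101110 (head:    ^)
Step 5: in state C at pos 0, read 1 -> (C,1)->write 1,move R,goto D. Now: state=D, head=1, tape[-3..3]=0101110 (head:     ^)
Step 6: in state D at pos 1, read 1 -> (D,1)->write 0,move R,goto C. Now: state=C, head=2, tape[-3..3]=0101010 (head:      ^)
Step 7: in state C at pos 2, read 1 -> (C,1)->write 1,move R,goto D. Now: state=D, head=3, tape[-3..4]=01010100 (head:       ^)
Step 8: in state D at pos 3, read 0 -> (D,0)->write 1,move L,goto B. Now: state=B, head=2, tape[-3..4]=01010110 (head:      ^)
Step 9: in state B at pos 2, read 1 -> (B,1)->write 1,move L,goto D. Now: state=D, head=1, tape[-3..4]=01010110 (head:     ^)
Step 10: in state D at pos 1, read 0 -> (D,0)->write 1,move L,goto B. Now: state=B, head=0, tape[-3..4]=01011110 (head:    ^)
Step 11: in state B at pos 0, read 1 -> (B,1)->write 1,move L,goto D. Now: state=D, head=-1, tape[-3..4]=01011110 (head:   ^)
Step 12: in state D at pos -1, read 0 -> (D,0)->write 1,move L,goto B. Now: state=B, head=-2, tape[-3..4]=01111110 (head:  ^)
Step 13: in state B at pos -2, read 1 -> (B,1)->write 1,move L,goto D. Now: state=D, head=-3, tape[-4..4]=001111110 (head:  ^)
Step 14: in state D at pos -3, read 0 -> (D,0)->write 1,move L,goto B. Now: state=B, head=-4, tape[-5..4]=0011111110 (head:  ^)
Step 15: in state B at pos -4, read 0 -> (B,0)->write 1,move L,goto H. Now: state=H, head=-5, tape[-6..4]=00111111110 (head:  ^)
State H reached at step 15; 15 <= 17 -> yes

Answer: yes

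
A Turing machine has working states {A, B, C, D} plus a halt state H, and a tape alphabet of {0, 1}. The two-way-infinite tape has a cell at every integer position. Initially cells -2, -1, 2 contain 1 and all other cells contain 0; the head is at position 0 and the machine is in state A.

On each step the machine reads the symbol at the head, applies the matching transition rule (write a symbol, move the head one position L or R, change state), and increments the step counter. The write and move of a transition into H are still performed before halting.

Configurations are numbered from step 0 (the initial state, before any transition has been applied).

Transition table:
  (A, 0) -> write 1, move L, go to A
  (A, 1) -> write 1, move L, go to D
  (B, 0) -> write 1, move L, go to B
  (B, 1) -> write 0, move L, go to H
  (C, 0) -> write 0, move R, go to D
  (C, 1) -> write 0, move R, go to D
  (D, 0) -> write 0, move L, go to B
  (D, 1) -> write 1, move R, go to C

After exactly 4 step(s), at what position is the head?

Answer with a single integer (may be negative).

Answer: 0

Derivation:
Step 1: in state A at pos 0, read 0 -> (A,0)->write 1,move L,goto A. Now: state=A, head=-1, tape[-3..3]=0111010 (head:   ^)
Step 2: in state A at pos -1, read 1 -> (A,1)->write 1,move L,goto D. Now: state=D, head=-2, tape[-3..3]=0111010 (head:  ^)
Step 3: in state D at pos -2, read 1 -> (D,1)->write 1,move R,goto C. Now: state=C, head=-1, tape[-3..3]=0111010 (head:   ^)
Step 4: in state C at pos -1, read 1 -> (C,1)->write 0,move R,goto D. Now: state=D, head=0, tape[-3..3]=0101010 (head:    ^)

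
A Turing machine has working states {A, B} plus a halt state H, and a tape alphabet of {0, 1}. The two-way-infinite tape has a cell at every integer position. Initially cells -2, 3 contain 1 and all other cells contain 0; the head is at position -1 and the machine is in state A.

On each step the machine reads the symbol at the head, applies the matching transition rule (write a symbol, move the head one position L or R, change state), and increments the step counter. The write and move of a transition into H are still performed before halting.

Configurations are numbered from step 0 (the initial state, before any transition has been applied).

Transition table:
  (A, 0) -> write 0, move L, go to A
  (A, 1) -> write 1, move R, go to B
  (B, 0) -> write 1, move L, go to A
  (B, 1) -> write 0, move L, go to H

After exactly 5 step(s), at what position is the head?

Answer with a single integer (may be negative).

Answer: -2

Derivation:
Step 1: in state A at pos -1, read 0 -> (A,0)->write 0,move L,goto A. Now: state=A, head=-2, tape[-3..4]=01000010 (head:  ^)
Step 2: in state A at pos -2, read 1 -> (A,1)->write 1,move R,goto B. Now: state=B, head=-1, tape[-3..4]=01000010 (head:   ^)
Step 3: in state B at pos -1, read 0 -> (B,0)->write 1,move L,goto A. Now: state=A, head=-2, tape[-3..4]=01100010 (head:  ^)
Step 4: in state A at pos -2, read 1 -> (A,1)->write 1,move R,goto B. Now: state=B, head=-1, tape[-3..4]=01100010 (head:   ^)
Step 5: in state B at pos -1, read 1 -> (B,1)->write 0,move L,goto H. Now: state=H, head=-2, tape[-3..4]=01000010 (head:  ^)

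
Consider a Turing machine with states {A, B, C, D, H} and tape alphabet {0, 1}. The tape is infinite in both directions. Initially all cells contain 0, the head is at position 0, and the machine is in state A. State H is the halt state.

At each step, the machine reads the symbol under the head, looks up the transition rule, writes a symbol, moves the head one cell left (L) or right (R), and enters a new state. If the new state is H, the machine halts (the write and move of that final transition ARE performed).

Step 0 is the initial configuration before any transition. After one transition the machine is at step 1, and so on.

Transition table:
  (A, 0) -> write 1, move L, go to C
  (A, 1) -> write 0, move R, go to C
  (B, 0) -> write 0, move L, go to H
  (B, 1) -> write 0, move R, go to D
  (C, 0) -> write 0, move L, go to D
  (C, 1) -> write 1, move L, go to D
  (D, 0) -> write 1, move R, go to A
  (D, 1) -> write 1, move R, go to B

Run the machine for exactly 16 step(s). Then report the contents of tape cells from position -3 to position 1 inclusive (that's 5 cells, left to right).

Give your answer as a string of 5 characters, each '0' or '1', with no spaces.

Step 1: in state A at pos 0, read 0 -> (A,0)->write 1,move L,goto C. Now: state=C, head=-1, tape[-2..1]=0010 (head:  ^)
Step 2: in state C at pos -1, read 0 -> (C,0)->write 0,move L,goto D. Now: state=D, head=-2, tape[-3..1]=00010 (head:  ^)
Step 3: in state D at pos -2, read 0 -> (D,0)->write 1,move R,goto A. Now: state=A, head=-1, tape[-3..1]=01010 (head:   ^)
Step 4: in state A at pos -1, read 0 -> (A,0)->write 1,move L,goto C. Now: state=C, head=-2, tape[-3..1]=01110 (head:  ^)
Step 5: in state C at pos -2, read 1 -> (C,1)->write 1,move L,goto D. Now: state=D, head=-3, tape[-4..1]=001110 (head:  ^)
Step 6: in state D at pos -3, read 0 -> (D,0)->write 1,move R,goto A. Now: state=A, head=-2, tape[-4..1]=011110 (head:   ^)
Step 7: in state A at pos -2, read 1 -> (A,1)->write 0,move R,goto C. Now: state=C, head=-1, tape[-4..1]=010110 (head:    ^)
Step 8: in state C at pos -1, read 1 -> (C,1)->write 1,move L,goto D. Now: state=D, head=-2, tape[-4..1]=010110 (head:   ^)
Step 9: in state D at pos -2, read 0 -> (D,0)->write 1,move R,goto A. Now: state=A, head=-1, tape[-4..1]=011110 (head:    ^)
Step 10: in state A at pos -1, read 1 -> (A,1)->write 0,move R,goto C. Now: state=C, head=0, tape[-4..1]=011010 (head:     ^)
Step 11: in state C at pos 0, read 1 -> (C,1)->write 1,move L,goto D. Now: state=D, head=-1, tape[-4..1]=011010 (head:    ^)
Step 12: in state D at pos -1, read 0 -> (D,0)->write 1,move R,goto A. Now: state=A, head=0, tape[-4..1]=011110 (head:     ^)
Step 13: in state A at pos 0, read 1 -> (A,1)->write 0,move R,goto C. Now: state=C, head=1, tape[-4..2]=0111000 (head:      ^)
Step 14: in state C at pos 1, read 0 -> (C,0)->write 0,move L,goto D. Now: state=D, head=0, tape[-4..2]=0111000 (head:     ^)
Step 15: in state D at pos 0, read 0 -> (D,0)->write 1,move R,goto A. Now: state=A, head=1, tape[-4..2]=0111100 (head:      ^)
Step 16: in state A at pos 1, read 0 -> (A,0)->write 1,move L,goto C. Now: state=C, head=0, tape[-4..2]=0111110 (head:     ^)

Answer: 11111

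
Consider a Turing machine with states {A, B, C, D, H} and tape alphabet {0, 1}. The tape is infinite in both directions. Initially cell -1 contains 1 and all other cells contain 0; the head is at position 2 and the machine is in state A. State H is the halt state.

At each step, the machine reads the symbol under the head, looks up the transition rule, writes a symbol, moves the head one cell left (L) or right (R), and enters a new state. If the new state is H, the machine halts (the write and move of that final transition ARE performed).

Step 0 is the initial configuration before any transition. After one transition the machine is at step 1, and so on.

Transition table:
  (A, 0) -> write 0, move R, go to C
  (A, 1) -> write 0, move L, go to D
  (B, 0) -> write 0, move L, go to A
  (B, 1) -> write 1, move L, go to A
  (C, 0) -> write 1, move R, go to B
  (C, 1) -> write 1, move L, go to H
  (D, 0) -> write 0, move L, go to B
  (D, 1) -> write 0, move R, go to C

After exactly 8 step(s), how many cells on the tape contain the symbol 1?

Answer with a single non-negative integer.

Answer: 2

Derivation:
Step 1: in state A at pos 2, read 0 -> (A,0)->write 0,move R,goto C. Now: state=C, head=3, tape[-2..4]=0100000 (head:      ^)
Step 2: in state C at pos 3, read 0 -> (C,0)->write 1,move R,goto B. Now: state=B, head=4, tape[-2..5]=01000100 (head:       ^)
Step 3: in state B at pos 4, read 0 -> (B,0)->write 0,move L,goto A. Now: state=A, head=3, tape[-2..5]=01000100 (head:      ^)
Step 4: in state A at pos 3, read 1 -> (A,1)->write 0,move L,goto D. Now: state=D, head=2, tape[-2..5]=01000000 (head:     ^)
Step 5: in state D at pos 2, read 0 -> (D,0)->write 0,move L,goto B. Now: state=B, head=1, tape[-2..5]=01000000 (head:    ^)
Step 6: in state B at pos 1, read 0 -> (B,0)->write 0,move L,goto A. Now: state=A, head=0, tape[-2..5]=01000000 (head:   ^)
Step 7: in state A at pos 0, read 0 -> (A,0)->write 0,move R,goto C. Now: state=C, head=1, tape[-2..5]=01000000 (head:    ^)
Step 8: in state C at pos 1, read 0 -> (C,0)->write 1,move R,goto B. Now: state=B, head=2, tape[-2..5]=01010000 (head:     ^)
Cells containing 1 after step 8: {-1, 1} -> 2 cell(s)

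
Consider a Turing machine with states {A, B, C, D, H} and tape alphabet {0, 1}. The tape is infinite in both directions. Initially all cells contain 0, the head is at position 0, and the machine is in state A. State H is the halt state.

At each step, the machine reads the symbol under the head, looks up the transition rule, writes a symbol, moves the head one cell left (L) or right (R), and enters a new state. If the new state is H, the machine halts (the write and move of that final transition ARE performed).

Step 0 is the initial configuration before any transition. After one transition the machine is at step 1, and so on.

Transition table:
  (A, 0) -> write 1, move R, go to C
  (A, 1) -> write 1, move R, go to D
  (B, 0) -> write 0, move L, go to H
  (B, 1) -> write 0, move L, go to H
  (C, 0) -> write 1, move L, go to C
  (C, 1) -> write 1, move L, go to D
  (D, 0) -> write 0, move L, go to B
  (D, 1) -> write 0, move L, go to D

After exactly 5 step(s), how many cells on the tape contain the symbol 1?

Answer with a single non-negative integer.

Step 1: in state A at pos 0, read 0 -> (A,0)->write 1,move R,goto C. Now: state=C, head=1, tape[-1..2]=0100 (head:   ^)
Step 2: in state C at pos 1, read 0 -> (C,0)->write 1,move L,goto C. Now: state=C, head=0, tape[-1..2]=0110 (head:  ^)
Step 3: in state C at pos 0, read 1 -> (C,1)->write 1,move L,goto D. Now: state=D, head=-1, tape[-2..2]=00110 (head:  ^)
Step 4: in state D at pos -1, read 0 -> (D,0)->write 0,move L,goto B. Now: state=B, head=-2, tape[-3..2]=000110 (head:  ^)
Step 5: in state B at pos -2, read 0 -> (B,0)->write 0,move L,goto H. Now: state=H, head=-3, tape[-4..2]=0000110 (head:  ^)
Cells containing 1 after step 5: {0, 1} -> 2 cell(s)

Answer: 2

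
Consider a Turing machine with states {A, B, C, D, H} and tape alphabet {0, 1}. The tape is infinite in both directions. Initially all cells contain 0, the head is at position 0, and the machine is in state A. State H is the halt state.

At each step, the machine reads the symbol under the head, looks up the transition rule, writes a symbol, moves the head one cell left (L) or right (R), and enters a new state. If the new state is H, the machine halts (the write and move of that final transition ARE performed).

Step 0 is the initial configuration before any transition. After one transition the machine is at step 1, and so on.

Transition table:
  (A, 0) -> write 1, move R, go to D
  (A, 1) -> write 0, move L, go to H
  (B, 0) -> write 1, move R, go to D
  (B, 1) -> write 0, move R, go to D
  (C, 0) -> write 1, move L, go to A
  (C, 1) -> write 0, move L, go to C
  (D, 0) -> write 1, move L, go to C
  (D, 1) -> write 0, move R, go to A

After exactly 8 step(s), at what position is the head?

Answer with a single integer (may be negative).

Step 1: in state A at pos 0, read 0 -> (A,0)->write 1,move R,goto D. Now: state=D, head=1, tape[-1..2]=0100 (head:   ^)
Step 2: in state D at pos 1, read 0 -> (D,0)->write 1,move L,goto C. Now: state=C, head=0, tape[-1..2]=0110 (head:  ^)
Step 3: in state C at pos 0, read 1 -> (C,1)->write 0,move L,goto C. Now: state=C, head=-1, tape[-2..2]=00010 (head:  ^)
Step 4: in state C at pos -1, read 0 -> (C,0)->write 1,move L,goto A. Now: state=A, head=-2, tape[-3..2]=001010 (head:  ^)
Step 5: in state A at pos -2, read 0 -> (A,0)->write 1,move R,goto D. Now: state=D, head=-1, tape[-3..2]=011010 (head:   ^)
Step 6: in state D at pos -1, read 1 -> (D,1)->write 0,move R,goto A. Now: state=A, head=0, tape[-3..2]=010010 (head:    ^)
Step 7: in state A at pos 0, read 0 -> (A,0)->write 1,move R,goto D. Now: state=D, head=1, tape[-3..2]=010110 (head:     ^)
Step 8: in state D at pos 1, read 1 -> (D,1)->write 0,move R,goto A. Now: state=A, head=2, tape[-3..3]=0101000 (head:      ^)

Answer: 2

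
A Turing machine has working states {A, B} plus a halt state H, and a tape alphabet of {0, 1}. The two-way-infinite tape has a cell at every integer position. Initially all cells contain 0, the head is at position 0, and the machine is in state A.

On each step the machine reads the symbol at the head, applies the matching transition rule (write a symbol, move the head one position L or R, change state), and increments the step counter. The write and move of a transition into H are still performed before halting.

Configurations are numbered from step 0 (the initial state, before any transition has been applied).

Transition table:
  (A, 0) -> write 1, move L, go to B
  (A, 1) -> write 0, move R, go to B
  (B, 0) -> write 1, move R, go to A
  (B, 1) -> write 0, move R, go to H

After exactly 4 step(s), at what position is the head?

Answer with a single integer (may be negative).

Step 1: in state A at pos 0, read 0 -> (A,0)->write 1,move L,goto B. Now: state=B, head=-1, tape[-2..1]=0010 (head:  ^)
Step 2: in state B at pos -1, read 0 -> (B,0)->write 1,move R,goto A. Now: state=A, head=0, tape[-2..1]=0110 (head:   ^)
Step 3: in state A at pos 0, read 1 -> (A,1)->write 0,move R,goto B. Now: state=B, head=1, tape[-2..2]=01000 (head:    ^)
Step 4: in state B at pos 1, read 0 -> (B,0)->write 1,move R,goto A. Now: state=A, head=2, tape[-2..3]=010100 (head:     ^)

Answer: 2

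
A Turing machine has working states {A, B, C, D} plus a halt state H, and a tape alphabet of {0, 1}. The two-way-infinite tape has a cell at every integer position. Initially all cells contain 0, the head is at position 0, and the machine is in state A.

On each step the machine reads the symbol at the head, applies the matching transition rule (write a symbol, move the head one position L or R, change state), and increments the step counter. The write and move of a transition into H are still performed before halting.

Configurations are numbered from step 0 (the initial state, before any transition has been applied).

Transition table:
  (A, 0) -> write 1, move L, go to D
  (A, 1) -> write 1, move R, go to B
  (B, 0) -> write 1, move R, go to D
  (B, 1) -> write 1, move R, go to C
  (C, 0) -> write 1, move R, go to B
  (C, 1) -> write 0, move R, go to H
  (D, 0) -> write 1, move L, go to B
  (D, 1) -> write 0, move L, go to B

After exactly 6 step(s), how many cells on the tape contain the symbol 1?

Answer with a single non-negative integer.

Step 1: in state A at pos 0, read 0 -> (A,0)->write 1,move L,goto D. Now: state=D, head=-1, tape[-2..1]=0010 (head:  ^)
Step 2: in state D at pos -1, read 0 -> (D,0)->write 1,move L,goto B. Now: state=B, head=-2, tape[-3..1]=00110 (head:  ^)
Step 3: in state B at pos -2, read 0 -> (B,0)->write 1,move R,goto D. Now: state=D, head=-1, tape[-3..1]=01110 (head:   ^)
Step 4: in state D at pos -1, read 1 -> (D,1)->write 0,move L,goto B. Now: state=B, head=-2, tape[-3..1]=01010 (head:  ^)
Step 5: in state B at pos -2, read 1 -> (B,1)->write 1,move R,goto C. Now: state=C, head=-1, tape[-3..1]=01010 (head:   ^)
Step 6: in state C at pos -1, read 0 -> (C,0)->write 1,move R,goto B. Now: state=B, head=0, tape[-3..1]=01110 (head:    ^)
Cells containing 1 after step 6: {-2, -1, 0} -> 3 cell(s)

Answer: 3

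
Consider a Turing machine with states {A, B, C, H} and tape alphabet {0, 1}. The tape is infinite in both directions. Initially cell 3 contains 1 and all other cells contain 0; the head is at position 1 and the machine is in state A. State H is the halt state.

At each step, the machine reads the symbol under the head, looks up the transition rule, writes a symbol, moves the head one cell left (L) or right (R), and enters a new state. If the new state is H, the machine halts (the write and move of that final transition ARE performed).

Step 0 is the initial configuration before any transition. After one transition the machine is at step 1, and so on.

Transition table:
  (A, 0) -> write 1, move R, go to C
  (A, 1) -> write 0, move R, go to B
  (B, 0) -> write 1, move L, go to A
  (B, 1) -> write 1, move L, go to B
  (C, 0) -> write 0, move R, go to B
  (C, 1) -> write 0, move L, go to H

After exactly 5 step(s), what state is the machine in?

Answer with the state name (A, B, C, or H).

Step 1: in state A at pos 1, read 0 -> (A,0)->write 1,move R,goto C. Now: state=C, head=2, tape[0..4]=01010 (head:   ^)
Step 2: in state C at pos 2, read 0 -> (C,0)->write 0,move R,goto B. Now: state=B, head=3, tape[0..4]=01010 (head:    ^)
Step 3: in state B at pos 3, read 1 -> (B,1)->write 1,move L,goto B. Now: state=B, head=2, tape[0..4]=01010 (head:   ^)
Step 4: in state B at pos 2, read 0 -> (B,0)->write 1,move L,goto A. Now: state=A, head=1, tape[0..4]=01110 (head:  ^)
Step 5: in state A at pos 1, read 1 -> (A,1)->write 0,move R,goto B. Now: state=B, head=2, tape[0..4]=00110 (head:   ^)

Answer: B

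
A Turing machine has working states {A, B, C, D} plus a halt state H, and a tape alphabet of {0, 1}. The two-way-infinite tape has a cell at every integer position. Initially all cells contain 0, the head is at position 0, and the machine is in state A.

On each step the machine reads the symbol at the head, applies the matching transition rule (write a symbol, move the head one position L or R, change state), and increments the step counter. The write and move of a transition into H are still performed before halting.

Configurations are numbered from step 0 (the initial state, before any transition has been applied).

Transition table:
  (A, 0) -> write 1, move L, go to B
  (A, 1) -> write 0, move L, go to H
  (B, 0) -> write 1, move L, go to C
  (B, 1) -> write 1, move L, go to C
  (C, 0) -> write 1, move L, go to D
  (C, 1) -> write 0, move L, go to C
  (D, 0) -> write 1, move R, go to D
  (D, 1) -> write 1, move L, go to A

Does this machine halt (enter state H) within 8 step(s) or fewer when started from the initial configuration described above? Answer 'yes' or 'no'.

Answer: yes

Derivation:
Step 1: in state A at pos 0, read 0 -> (A,0)->write 1,move L,goto B. Now: state=B, head=-1, tape[-2..1]=0010 (head:  ^)
Step 2: in state B at pos -1, read 0 -> (B,0)->write 1,move L,goto C. Now: state=C, head=-2, tape[-3..1]=00110 (head:  ^)
Step 3: in state C at pos -2, read 0 -> (C,0)->write 1,move L,goto D. Now: state=D, head=-3, tape[-4..1]=001110 (head:  ^)
Step 4: in state D at pos -3, read 0 -> (D,0)->write 1,move R,goto D. Now: state=D, head=-2, tape[-4..1]=011110 (head:   ^)
Step 5: in state D at pos -2, read 1 -> (D,1)->write 1,move L,goto A. Now: state=A, head=-3, tape[-4..1]=011110 (head:  ^)
Step 6: in state A at pos -3, read 1 -> (A,1)->write 0,move L,goto H. Now: state=H, head=-4, tape[-5..1]=0001110 (head:  ^)
State H reached at step 6; 6 <= 8 -> yes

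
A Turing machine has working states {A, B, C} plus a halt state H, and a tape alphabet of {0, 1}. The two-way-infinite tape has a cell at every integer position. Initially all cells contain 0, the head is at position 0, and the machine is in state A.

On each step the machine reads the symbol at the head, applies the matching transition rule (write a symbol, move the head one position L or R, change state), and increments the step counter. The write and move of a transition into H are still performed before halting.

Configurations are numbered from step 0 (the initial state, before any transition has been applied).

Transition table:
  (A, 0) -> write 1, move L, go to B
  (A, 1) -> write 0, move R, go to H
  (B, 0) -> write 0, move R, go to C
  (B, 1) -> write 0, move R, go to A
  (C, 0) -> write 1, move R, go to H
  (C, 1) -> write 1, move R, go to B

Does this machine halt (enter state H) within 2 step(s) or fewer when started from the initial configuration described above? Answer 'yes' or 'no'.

Answer: no

Derivation:
Step 1: in state A at pos 0, read 0 -> (A,0)->write 1,move L,goto B. Now: state=B, head=-1, tape[-2..1]=0010 (head:  ^)
Step 2: in state B at pos -1, read 0 -> (B,0)->write 0,move R,goto C. Now: state=C, head=0, tape[-2..1]=0010 (head:   ^)
After 2 step(s): state = C (not H) -> not halted within 2 -> no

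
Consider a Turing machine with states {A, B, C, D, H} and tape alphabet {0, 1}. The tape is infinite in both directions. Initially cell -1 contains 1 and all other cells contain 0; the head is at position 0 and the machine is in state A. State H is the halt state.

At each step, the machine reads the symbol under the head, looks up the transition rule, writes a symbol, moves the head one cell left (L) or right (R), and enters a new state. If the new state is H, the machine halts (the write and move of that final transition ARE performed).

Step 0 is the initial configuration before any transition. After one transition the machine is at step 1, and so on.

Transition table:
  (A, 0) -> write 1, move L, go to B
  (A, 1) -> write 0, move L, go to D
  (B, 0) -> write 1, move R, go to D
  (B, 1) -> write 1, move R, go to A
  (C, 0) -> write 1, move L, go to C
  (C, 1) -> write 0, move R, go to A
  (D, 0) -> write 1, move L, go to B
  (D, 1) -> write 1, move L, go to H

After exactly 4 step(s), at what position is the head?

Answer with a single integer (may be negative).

Answer: -2

Derivation:
Step 1: in state A at pos 0, read 0 -> (A,0)->write 1,move L,goto B. Now: state=B, head=-1, tape[-2..1]=0110 (head:  ^)
Step 2: in state B at pos -1, read 1 -> (B,1)->write 1,move R,goto A. Now: state=A, head=0, tape[-2..1]=0110 (head:   ^)
Step 3: in state A at pos 0, read 1 -> (A,1)->write 0,move L,goto D. Now: state=D, head=-1, tape[-2..1]=0100 (head:  ^)
Step 4: in state D at pos -1, read 1 -> (D,1)->write 1,move L,goto H. Now: state=H, head=-2, tape[-3..1]=00100 (head:  ^)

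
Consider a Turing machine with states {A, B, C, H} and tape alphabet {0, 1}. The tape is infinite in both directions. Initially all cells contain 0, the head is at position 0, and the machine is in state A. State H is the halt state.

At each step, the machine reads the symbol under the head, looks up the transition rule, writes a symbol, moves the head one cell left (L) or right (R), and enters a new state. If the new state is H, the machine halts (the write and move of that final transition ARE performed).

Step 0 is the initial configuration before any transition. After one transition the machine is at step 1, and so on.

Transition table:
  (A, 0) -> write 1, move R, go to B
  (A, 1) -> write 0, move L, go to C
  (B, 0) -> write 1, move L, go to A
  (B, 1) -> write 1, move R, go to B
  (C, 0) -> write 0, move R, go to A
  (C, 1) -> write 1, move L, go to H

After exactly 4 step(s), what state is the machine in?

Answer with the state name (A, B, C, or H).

Answer: A

Derivation:
Step 1: in state A at pos 0, read 0 -> (A,0)->write 1,move R,goto B. Now: state=B, head=1, tape[-1..2]=0100 (head:   ^)
Step 2: in state B at pos 1, read 0 -> (B,0)->write 1,move L,goto A. Now: state=A, head=0, tape[-1..2]=0110 (head:  ^)
Step 3: in state A at pos 0, read 1 -> (A,1)->write 0,move L,goto C. Now: state=C, head=-1, tape[-2..2]=00010 (head:  ^)
Step 4: in state C at pos -1, read 0 -> (C,0)->write 0,move R,goto A. Now: state=A, head=0, tape[-2..2]=00010 (head:   ^)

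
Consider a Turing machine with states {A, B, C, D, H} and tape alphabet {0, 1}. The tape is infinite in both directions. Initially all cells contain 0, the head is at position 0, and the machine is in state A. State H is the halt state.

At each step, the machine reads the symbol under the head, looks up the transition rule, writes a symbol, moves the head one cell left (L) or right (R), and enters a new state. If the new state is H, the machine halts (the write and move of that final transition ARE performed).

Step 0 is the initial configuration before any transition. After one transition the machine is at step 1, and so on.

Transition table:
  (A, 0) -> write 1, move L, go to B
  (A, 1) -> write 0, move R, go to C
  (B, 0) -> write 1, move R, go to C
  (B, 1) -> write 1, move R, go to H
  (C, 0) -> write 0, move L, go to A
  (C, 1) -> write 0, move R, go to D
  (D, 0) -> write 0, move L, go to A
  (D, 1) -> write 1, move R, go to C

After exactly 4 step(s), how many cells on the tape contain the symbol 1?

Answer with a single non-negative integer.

Answer: 1

Derivation:
Step 1: in state A at pos 0, read 0 -> (A,0)->write 1,move L,goto B. Now: state=B, head=-1, tape[-2..1]=0010 (head:  ^)
Step 2: in state B at pos -1, read 0 -> (B,0)->write 1,move R,goto C. Now: state=C, head=0, tape[-2..1]=0110 (head:   ^)
Step 3: in state C at pos 0, read 1 -> (C,1)->write 0,move R,goto D. Now: state=D, head=1, tape[-2..2]=01000 (head:    ^)
Step 4: in state D at pos 1, read 0 -> (D,0)->write 0,move L,goto A. Now: state=A, head=0, tape[-2..2]=01000 (head:   ^)
Cells containing 1 after step 4: {-1} -> 1 cell(s)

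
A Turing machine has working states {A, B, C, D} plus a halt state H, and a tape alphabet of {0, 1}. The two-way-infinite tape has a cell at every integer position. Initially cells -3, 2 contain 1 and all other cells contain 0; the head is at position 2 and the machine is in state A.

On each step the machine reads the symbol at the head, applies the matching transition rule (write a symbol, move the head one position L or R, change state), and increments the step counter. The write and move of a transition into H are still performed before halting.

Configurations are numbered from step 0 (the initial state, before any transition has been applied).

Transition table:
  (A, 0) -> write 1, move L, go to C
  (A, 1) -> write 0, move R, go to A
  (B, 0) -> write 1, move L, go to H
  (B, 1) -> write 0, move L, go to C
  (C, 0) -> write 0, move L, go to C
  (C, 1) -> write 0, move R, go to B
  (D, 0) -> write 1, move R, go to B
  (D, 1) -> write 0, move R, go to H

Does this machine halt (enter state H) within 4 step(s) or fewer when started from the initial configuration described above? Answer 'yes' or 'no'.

Step 1: in state A at pos 2, read 1 -> (A,1)->write 0,move R,goto A. Now: state=A, head=3, tape[-4..4]=010000000 (head:        ^)
Step 2: in state A at pos 3, read 0 -> (A,0)->write 1,move L,goto C. Now: state=C, head=2, tape[-4..4]=010000010 (head:       ^)
Step 3: in state C at pos 2, read 0 -> (C,0)->write 0,move L,goto C. Now: state=C, head=1, tape[-4..4]=010000010 (head:      ^)
Step 4: in state C at pos 1, read 0 -> (C,0)->write 0,move L,goto C. Now: state=C, head=0, tape[-4..4]=010000010 (head:     ^)
After 4 step(s): state = C (not H) -> not halted within 4 -> no

Answer: no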